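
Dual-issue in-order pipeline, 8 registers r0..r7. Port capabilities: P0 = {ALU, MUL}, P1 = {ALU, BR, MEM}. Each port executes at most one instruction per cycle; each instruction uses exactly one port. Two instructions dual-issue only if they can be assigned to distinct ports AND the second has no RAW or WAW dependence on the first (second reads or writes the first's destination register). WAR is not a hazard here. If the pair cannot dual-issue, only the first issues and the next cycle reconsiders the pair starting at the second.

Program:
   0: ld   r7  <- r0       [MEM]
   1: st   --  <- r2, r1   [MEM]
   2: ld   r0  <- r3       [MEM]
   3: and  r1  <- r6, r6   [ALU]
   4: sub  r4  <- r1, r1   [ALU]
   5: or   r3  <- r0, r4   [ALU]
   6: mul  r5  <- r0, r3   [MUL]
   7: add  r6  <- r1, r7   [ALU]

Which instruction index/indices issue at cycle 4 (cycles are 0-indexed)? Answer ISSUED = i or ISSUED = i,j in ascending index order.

c0: i0 ld.MEM  no-port MEM/MEM
c1: i1 st.MEM  no-port MEM/MEM
c2: i2&i3 ld.MEM and.ALU  2-wide
c3: i4 sub.ALU  RAW r4
c4: i5 or.ALU  RAW r3
c5: i6&i7 mul.MUL add.ALU  2-wide

ISSUED = 5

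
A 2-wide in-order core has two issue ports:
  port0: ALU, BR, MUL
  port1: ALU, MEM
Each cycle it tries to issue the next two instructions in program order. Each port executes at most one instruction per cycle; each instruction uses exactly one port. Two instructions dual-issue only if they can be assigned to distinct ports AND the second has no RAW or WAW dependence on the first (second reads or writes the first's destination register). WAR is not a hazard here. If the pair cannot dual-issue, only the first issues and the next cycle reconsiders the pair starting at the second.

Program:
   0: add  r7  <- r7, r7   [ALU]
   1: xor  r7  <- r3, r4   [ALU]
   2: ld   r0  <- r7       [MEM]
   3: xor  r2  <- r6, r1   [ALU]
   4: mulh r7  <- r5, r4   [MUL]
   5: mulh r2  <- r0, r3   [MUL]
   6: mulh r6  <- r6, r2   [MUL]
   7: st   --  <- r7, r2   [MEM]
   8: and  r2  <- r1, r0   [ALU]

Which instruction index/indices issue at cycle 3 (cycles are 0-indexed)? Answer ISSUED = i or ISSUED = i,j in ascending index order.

c0: i0 add  WAW r7
c1: i1 xor  RAW r7
c2: i2+i3 ld xor  dual
c3: i4 mulh  no-port MUL/MUL
c4: i5 mulh  no-port MUL/MUL
c5: i6+i7 mulh st  dual
c6: i8 and  tail

ISSUED = 4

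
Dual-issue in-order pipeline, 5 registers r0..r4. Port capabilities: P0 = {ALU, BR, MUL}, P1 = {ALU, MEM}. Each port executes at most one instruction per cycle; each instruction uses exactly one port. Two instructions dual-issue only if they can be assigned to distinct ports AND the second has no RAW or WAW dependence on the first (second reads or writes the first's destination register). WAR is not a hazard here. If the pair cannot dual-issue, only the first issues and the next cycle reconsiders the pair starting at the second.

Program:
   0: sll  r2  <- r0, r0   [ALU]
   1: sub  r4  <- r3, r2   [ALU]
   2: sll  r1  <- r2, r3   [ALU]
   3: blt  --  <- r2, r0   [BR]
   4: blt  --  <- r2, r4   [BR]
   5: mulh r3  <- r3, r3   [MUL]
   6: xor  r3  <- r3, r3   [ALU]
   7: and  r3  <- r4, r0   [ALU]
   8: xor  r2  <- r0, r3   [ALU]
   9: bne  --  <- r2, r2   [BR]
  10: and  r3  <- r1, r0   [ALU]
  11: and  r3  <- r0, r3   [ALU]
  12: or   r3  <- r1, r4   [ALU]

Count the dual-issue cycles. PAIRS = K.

PAIRS = 2

  cy0 -> i0 (sll) RAW r2
  cy1 -> i1/i2 (sub sll) 2-wide
  cy2 -> i3 (blt) no-port BR/BR
  cy3 -> i4 (blt) no-port BR/MUL
  cy4 -> i5 (mulh) RAW+WAW r3
  cy5 -> i6 (xor) WAW r3
  cy6 -> i7 (and) RAW r3
  cy7 -> i8 (xor) RAW r2
  cy8 -> i9/i10 (bne and) 2-wide
  cy9 -> i11 (and) WAW r3
  cy10 -> i12 (or) tail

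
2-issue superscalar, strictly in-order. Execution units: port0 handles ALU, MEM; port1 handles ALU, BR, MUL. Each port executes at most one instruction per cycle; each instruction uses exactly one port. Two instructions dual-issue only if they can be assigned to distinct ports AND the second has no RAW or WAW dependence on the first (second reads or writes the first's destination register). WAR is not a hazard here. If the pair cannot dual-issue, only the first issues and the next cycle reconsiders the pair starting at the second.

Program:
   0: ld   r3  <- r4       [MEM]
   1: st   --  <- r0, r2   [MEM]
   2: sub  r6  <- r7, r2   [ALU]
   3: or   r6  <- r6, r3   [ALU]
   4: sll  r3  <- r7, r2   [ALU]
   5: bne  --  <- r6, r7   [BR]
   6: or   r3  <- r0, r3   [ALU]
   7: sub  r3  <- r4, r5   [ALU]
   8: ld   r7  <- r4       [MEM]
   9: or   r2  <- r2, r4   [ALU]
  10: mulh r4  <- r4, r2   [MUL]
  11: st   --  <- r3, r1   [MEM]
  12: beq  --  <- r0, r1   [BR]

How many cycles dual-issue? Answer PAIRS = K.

[0] i0  ld.MEM  -- no-port MEM/MEM
[1] i1+i2  st.MEM;sub.ALU  -- 2-wide
[2] i3+i4  or.ALU;sll.ALU  -- 2-wide
[3] i5+i6  bne.BR;or.ALU  -- 2-wide
[4] i7+i8  sub.ALU;ld.MEM  -- 2-wide
[5] i9  or.ALU  -- RAW r2
[6] i10+i11  mulh.MUL;st.MEM  -- 2-wide
[7] i12  beq.BR  -- tail

PAIRS = 5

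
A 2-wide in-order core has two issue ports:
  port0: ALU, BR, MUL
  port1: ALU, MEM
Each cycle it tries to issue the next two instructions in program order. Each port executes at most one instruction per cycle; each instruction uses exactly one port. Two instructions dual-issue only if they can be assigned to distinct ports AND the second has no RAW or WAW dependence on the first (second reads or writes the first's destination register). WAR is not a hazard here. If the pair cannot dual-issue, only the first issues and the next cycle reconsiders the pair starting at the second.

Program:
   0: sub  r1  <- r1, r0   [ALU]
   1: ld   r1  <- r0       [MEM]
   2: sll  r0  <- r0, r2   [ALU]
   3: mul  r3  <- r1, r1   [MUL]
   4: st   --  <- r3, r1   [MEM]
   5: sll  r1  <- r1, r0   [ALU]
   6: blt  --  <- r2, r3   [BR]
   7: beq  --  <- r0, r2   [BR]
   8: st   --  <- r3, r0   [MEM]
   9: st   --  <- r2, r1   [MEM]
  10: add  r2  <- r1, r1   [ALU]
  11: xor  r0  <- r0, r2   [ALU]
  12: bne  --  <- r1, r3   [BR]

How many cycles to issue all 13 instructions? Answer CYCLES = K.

CYCLES = 8

c0: i0 sub  WAW r1
c1: i1+i2 ld;sll  pair
c2: i3 mul  RAW r3
c3: i4+i5 st;sll  pair
c4: i6 blt  no-port BR/BR
c5: i7+i8 beq;st  pair
c6: i9+i10 st;add  pair
c7: i11+i12 xor;bne  pair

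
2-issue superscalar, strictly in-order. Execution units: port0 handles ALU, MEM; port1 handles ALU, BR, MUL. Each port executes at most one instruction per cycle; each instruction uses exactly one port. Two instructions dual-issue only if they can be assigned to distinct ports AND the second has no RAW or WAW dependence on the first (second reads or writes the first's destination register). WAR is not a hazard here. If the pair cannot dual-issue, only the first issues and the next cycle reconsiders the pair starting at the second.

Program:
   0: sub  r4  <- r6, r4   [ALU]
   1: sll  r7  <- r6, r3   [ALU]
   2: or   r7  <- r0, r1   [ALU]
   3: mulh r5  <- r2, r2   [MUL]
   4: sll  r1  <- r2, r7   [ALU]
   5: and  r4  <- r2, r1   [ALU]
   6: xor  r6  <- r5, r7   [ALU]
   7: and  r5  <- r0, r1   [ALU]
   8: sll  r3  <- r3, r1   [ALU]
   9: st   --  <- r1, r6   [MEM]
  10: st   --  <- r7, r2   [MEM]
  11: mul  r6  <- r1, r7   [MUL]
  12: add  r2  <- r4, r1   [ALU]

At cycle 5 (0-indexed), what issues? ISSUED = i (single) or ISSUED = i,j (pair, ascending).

ISSUED = 9

#0 head=0: sub;sll i0+i1 2-wide
#1 head=2: or;mulh i2+i3 2-wide
#2 head=4: sll i4 RAW r1
#3 head=5: and;xor i5+i6 2-wide
#4 head=7: and;sll i7+i8 2-wide
#5 head=9: st i9 no-port MEM/MEM
#6 head=10: st;mul i10+i11 2-wide
#7 head=12: add i12 tail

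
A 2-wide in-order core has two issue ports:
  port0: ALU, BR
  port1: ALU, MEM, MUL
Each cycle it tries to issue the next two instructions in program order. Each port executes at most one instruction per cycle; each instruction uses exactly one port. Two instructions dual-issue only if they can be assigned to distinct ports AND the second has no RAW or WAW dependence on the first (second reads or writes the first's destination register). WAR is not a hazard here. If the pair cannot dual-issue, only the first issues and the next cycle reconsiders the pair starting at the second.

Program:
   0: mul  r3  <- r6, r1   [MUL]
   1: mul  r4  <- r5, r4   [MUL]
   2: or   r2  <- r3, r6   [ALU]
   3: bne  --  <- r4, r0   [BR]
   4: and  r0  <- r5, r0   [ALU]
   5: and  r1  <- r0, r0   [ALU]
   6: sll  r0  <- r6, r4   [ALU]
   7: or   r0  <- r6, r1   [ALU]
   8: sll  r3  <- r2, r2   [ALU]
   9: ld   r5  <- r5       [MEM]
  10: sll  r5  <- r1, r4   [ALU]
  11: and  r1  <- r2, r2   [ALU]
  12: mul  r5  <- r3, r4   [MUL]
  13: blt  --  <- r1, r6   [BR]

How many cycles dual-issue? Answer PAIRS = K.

c0: i0 mul  no-port MUL/MUL
c1: i1,i2 mul;or  dual
c2: i3,i4 bne;and  dual
c3: i5,i6 and;sll  dual
c4: i7,i8 or;sll  dual
c5: i9 ld  WAW r5
c6: i10,i11 sll;and  dual
c7: i12,i13 mul;blt  dual

PAIRS = 6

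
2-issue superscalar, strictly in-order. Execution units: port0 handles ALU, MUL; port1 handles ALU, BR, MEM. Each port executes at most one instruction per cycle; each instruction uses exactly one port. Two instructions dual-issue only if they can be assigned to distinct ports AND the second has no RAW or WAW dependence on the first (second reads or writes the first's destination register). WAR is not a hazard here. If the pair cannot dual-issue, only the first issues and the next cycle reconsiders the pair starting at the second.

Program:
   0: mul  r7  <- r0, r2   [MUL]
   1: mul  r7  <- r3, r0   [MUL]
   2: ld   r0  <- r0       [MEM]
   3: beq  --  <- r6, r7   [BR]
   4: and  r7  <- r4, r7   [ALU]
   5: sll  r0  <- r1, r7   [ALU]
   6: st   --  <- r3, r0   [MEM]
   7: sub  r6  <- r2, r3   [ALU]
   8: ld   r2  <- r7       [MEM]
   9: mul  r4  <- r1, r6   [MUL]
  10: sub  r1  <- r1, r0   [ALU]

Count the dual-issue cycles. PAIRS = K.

PAIRS = 4

0. mul.MUL @i0  | no-port MUL/MUL
1. mul.MUL;ld.MEM @i1&i2  | 2-wide
2. beq.BR;and.ALU @i3&i4  | 2-wide
3. sll.ALU @i5  | RAW r0
4. st.MEM;sub.ALU @i6&i7  | 2-wide
5. ld.MEM;mul.MUL @i8&i9  | 2-wide
6. sub.ALU @i10  | tail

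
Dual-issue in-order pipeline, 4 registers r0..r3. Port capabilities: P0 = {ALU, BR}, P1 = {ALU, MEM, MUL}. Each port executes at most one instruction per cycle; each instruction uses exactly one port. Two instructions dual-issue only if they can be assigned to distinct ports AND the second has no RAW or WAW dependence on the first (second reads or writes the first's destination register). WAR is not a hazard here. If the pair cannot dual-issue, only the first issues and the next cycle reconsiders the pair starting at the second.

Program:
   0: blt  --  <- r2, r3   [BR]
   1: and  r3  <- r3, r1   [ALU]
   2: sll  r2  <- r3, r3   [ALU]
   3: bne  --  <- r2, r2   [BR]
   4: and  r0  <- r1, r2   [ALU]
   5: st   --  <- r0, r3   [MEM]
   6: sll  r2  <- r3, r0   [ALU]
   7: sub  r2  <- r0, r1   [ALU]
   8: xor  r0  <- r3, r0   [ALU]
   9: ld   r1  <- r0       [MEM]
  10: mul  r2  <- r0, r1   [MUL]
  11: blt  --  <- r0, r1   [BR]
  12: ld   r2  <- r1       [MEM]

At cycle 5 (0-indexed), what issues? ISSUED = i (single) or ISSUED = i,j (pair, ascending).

c0: i0&i1 blt and  pair
c1: i2 sll  RAW r2
c2: i3&i4 bne and  pair
c3: i5&i6 st sll  pair
c4: i7&i8 sub xor  pair
c5: i9 ld  no-port MEM/MUL
c6: i10&i11 mul blt  pair
c7: i12 ld  tail

ISSUED = 9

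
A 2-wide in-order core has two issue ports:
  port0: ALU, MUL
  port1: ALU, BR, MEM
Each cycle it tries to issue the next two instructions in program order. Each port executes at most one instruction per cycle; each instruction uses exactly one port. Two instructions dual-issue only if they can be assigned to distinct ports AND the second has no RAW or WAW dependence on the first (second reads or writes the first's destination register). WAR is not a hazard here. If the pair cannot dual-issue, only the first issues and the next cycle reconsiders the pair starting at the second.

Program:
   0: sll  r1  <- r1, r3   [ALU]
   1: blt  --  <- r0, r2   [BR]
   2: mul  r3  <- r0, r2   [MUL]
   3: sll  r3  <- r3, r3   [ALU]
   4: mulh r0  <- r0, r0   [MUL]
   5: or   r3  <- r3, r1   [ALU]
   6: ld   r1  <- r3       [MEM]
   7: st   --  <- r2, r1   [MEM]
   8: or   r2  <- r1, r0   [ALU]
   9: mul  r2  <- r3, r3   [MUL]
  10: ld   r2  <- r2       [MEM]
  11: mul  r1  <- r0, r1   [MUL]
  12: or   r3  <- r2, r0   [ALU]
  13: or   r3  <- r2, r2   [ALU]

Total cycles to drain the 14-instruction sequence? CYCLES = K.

  cy0 -> i0/i1 (sll+blt) pair
  cy1 -> i2 (mul) RAW+WAW r3
  cy2 -> i3/i4 (sll+mulh) pair
  cy3 -> i5 (or) RAW r3
  cy4 -> i6 (ld) no-port MEM/MEM
  cy5 -> i7/i8 (st+or) pair
  cy6 -> i9 (mul) RAW+WAW r2
  cy7 -> i10/i11 (ld+mul) pair
  cy8 -> i12 (or) WAW r3
  cy9 -> i13 (or) tail

CYCLES = 10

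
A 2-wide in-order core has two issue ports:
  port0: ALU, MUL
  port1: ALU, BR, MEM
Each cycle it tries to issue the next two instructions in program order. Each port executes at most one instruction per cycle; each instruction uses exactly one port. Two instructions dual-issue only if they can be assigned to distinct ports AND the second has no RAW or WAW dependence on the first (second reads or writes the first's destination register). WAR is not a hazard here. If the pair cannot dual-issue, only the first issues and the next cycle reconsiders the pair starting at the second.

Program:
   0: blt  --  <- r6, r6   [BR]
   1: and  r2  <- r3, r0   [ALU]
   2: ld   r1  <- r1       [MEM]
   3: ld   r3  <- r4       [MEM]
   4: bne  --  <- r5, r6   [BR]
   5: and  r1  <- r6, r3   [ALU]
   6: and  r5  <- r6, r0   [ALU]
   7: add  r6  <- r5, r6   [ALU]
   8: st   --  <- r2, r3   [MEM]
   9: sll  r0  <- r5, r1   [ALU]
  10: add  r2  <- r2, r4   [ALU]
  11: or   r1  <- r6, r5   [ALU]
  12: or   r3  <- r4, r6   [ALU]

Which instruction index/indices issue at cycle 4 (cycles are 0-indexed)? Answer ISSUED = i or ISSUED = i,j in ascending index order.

[0] i0&i1  blt and  -- dual
[1] i2  ld  -- no-port MEM/MEM
[2] i3  ld  -- no-port MEM/BR
[3] i4&i5  bne and  -- dual
[4] i6  and  -- RAW r5
[5] i7&i8  add st  -- dual
[6] i9&i10  sll add  -- dual
[7] i11&i12  or or  -- dual

ISSUED = 6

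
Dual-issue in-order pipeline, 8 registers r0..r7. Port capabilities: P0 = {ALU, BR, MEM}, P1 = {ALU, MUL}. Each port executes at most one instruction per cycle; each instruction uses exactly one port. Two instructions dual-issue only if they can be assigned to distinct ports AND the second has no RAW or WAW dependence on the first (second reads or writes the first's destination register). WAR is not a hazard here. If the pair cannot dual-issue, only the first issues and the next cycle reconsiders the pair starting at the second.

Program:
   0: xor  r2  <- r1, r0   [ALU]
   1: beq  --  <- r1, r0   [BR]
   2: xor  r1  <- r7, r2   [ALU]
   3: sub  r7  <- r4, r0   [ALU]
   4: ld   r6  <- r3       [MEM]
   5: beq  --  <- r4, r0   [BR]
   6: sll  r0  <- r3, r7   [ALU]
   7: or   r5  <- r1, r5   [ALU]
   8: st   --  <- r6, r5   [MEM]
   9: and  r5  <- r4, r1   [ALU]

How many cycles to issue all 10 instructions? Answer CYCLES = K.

CYCLES = 6

  cy0 -> i0/i1 (xor;beq) dual
  cy1 -> i2/i3 (xor;sub) dual
  cy2 -> i4 (ld) no-port MEM/BR
  cy3 -> i5/i6 (beq;sll) dual
  cy4 -> i7 (or) RAW r5
  cy5 -> i8/i9 (st;and) dual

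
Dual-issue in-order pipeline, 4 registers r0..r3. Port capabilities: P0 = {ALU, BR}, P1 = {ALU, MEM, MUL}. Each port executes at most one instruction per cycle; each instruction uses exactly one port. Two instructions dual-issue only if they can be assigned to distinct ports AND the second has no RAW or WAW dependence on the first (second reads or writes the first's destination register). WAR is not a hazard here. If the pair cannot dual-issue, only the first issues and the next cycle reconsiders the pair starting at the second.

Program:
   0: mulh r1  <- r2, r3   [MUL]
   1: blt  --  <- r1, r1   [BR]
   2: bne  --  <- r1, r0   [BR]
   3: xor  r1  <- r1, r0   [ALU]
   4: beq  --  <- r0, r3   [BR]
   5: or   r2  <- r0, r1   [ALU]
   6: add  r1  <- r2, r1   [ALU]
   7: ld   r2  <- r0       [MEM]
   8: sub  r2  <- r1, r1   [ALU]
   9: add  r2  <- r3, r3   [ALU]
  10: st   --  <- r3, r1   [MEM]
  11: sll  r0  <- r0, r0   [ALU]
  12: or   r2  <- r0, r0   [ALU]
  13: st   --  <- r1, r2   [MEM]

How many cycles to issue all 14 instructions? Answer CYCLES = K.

CYCLES = 10

c0: i0 mulh  RAW r1
c1: i1 blt  no-port BR/BR
c2: i2,i3 bne/xor  dual
c3: i4,i5 beq/or  dual
c4: i6,i7 add/ld  dual
c5: i8 sub  WAW r2
c6: i9,i10 add/st  dual
c7: i11 sll  RAW r0
c8: i12 or  RAW r2
c9: i13 st  tail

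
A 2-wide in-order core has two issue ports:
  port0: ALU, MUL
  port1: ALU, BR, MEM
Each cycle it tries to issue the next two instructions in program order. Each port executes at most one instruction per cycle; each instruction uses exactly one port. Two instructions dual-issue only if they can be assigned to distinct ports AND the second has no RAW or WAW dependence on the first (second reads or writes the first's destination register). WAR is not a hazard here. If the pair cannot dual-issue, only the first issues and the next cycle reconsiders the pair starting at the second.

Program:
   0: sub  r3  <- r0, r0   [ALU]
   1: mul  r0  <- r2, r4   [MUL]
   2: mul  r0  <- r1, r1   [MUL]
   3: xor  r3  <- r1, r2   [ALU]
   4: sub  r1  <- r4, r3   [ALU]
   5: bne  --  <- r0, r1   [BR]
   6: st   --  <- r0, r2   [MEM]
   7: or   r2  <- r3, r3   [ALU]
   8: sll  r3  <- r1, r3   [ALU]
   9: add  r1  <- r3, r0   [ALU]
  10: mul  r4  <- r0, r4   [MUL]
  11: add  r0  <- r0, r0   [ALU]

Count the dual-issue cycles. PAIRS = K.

0. sub;mul @i0/i1  | pair
1. mul;xor @i2/i3  | pair
2. sub @i4  | RAW r1
3. bne @i5  | no-port BR/MEM
4. st;or @i6/i7  | pair
5. sll @i8  | RAW r3
6. add;mul @i9/i10  | pair
7. add @i11  | tail

PAIRS = 4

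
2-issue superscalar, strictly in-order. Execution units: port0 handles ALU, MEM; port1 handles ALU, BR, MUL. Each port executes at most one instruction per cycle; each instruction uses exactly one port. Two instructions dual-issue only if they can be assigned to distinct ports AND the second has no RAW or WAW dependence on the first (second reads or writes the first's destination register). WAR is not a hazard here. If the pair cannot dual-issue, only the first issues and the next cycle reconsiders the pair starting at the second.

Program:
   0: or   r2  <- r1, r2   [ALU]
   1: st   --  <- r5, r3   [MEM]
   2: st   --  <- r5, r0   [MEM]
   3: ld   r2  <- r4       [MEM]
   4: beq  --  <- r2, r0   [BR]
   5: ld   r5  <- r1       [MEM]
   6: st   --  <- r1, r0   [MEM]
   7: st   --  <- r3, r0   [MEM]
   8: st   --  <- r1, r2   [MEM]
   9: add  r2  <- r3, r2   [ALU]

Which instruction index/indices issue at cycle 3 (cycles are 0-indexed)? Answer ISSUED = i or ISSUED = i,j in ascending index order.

ISSUED = 4,5

c0: i0/i1 or.ALU/st.MEM  dual
c1: i2 st.MEM  no-port MEM/MEM
c2: i3 ld.MEM  RAW r2
c3: i4/i5 beq.BR/ld.MEM  dual
c4: i6 st.MEM  no-port MEM/MEM
c5: i7 st.MEM  no-port MEM/MEM
c6: i8/i9 st.MEM/add.ALU  dual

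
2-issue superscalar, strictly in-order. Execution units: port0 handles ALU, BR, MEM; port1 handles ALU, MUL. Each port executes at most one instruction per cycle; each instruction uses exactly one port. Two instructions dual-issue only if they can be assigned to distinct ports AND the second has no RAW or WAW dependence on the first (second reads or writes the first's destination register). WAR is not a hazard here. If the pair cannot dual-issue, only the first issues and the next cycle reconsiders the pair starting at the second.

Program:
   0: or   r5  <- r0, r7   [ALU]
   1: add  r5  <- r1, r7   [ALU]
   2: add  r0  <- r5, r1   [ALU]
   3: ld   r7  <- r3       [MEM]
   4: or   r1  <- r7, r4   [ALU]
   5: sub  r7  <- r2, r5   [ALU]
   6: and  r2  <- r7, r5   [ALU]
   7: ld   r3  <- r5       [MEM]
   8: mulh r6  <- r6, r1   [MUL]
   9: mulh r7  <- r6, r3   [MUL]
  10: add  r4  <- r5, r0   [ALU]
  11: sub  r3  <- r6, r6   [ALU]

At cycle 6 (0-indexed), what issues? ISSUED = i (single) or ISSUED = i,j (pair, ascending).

t=0 i0:or.ALU ; WAW r5
t=1 i1:add.ALU ; RAW r5
t=2 i2+i3:add.ALU ld.MEM ; pair
t=3 i4+i5:or.ALU sub.ALU ; pair
t=4 i6+i7:and.ALU ld.MEM ; pair
t=5 i8:mulh.MUL ; no-port MUL/MUL
t=6 i9+i10:mulh.MUL add.ALU ; pair
t=7 i11:sub.ALU ; tail

ISSUED = 9,10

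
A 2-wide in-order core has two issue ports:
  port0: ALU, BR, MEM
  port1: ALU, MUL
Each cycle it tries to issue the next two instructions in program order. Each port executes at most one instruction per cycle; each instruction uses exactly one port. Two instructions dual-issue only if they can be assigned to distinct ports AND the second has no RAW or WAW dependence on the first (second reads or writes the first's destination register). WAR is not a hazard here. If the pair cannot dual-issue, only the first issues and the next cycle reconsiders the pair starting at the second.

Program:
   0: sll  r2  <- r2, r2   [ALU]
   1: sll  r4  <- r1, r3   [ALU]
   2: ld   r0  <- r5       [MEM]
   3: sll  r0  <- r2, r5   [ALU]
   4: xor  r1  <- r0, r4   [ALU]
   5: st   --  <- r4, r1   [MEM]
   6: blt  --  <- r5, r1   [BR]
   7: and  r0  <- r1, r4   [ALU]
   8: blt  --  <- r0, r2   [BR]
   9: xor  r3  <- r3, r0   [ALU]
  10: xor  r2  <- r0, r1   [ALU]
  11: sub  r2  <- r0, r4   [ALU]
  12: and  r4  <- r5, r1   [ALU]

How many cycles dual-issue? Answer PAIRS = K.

0. sll sll @i0&i1  | 2-wide
1. ld @i2  | WAW r0
2. sll @i3  | RAW r0
3. xor @i4  | RAW r1
4. st @i5  | no-port MEM/BR
5. blt and @i6&i7  | 2-wide
6. blt xor @i8&i9  | 2-wide
7. xor @i10  | WAW r2
8. sub and @i11&i12  | 2-wide

PAIRS = 4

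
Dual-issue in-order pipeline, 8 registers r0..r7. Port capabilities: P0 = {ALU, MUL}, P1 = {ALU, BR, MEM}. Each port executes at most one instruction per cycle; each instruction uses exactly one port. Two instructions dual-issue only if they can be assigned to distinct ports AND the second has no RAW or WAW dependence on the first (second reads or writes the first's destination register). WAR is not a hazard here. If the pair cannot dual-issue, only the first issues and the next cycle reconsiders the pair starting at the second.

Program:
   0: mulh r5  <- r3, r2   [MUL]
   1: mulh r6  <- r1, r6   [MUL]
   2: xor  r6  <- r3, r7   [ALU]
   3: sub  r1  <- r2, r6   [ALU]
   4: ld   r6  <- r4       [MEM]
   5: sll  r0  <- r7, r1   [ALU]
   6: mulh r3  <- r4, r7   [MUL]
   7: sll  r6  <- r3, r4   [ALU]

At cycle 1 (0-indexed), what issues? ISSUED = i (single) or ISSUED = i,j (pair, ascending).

  cy0 -> i0 (mulh) no-port MUL/MUL
  cy1 -> i1 (mulh) WAW r6
  cy2 -> i2 (xor) RAW r6
  cy3 -> i3+i4 (sub/ld) dual
  cy4 -> i5+i6 (sll/mulh) dual
  cy5 -> i7 (sll) tail

ISSUED = 1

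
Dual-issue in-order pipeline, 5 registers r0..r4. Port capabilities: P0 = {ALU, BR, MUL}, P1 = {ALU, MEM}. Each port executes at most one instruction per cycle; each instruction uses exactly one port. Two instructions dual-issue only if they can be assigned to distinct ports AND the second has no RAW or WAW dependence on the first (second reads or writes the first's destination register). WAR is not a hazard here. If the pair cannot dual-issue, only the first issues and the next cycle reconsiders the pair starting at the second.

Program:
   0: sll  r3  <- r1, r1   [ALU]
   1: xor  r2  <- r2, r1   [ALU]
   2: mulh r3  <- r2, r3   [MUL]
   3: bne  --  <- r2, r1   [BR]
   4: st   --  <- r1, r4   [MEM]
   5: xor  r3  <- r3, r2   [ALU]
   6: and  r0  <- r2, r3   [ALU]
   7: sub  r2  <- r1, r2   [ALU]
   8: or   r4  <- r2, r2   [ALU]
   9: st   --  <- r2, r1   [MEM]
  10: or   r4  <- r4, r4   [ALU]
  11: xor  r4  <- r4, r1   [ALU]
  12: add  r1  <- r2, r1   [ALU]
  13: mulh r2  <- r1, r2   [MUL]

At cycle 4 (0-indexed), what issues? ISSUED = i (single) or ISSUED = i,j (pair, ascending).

ISSUED = 6,7

c0: i0+i1 sll.ALU;xor.ALU  2-wide
c1: i2 mulh.MUL  no-port MUL/BR
c2: i3+i4 bne.BR;st.MEM  2-wide
c3: i5 xor.ALU  RAW r3
c4: i6+i7 and.ALU;sub.ALU  2-wide
c5: i8+i9 or.ALU;st.MEM  2-wide
c6: i10 or.ALU  RAW+WAW r4
c7: i11+i12 xor.ALU;add.ALU  2-wide
c8: i13 mulh.MUL  tail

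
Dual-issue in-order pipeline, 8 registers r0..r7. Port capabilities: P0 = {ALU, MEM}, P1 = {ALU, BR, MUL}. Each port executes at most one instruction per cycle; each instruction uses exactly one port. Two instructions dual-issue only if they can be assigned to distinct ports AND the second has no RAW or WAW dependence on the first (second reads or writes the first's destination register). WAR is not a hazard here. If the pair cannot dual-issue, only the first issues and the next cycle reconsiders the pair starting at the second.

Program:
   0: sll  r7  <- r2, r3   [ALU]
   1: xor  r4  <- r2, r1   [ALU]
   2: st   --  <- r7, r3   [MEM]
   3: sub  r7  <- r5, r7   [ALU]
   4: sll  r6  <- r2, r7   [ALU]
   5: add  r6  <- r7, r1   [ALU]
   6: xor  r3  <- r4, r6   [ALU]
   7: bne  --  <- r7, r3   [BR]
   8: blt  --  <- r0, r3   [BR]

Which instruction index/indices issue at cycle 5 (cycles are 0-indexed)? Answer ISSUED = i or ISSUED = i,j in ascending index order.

ISSUED = 7

t=0 i0,i1:sll.ALU xor.ALU ; 2-wide
t=1 i2,i3:st.MEM sub.ALU ; 2-wide
t=2 i4:sll.ALU ; WAW r6
t=3 i5:add.ALU ; RAW r6
t=4 i6:xor.ALU ; RAW r3
t=5 i7:bne.BR ; no-port BR/BR
t=6 i8:blt.BR ; tail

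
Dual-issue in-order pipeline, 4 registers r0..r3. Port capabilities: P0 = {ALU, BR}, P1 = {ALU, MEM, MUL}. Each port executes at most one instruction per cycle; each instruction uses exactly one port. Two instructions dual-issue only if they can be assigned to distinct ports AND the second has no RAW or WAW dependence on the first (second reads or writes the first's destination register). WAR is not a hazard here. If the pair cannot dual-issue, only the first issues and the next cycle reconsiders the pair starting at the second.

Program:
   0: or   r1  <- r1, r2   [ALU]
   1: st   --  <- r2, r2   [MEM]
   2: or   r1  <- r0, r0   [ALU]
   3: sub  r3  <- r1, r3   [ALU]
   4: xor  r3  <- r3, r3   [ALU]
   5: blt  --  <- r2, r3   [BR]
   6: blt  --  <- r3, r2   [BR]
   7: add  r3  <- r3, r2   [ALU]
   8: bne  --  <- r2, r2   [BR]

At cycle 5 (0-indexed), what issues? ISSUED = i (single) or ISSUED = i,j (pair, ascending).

0. or.ALU+st.MEM @i0&i1  | dual
1. or.ALU @i2  | RAW r1
2. sub.ALU @i3  | RAW+WAW r3
3. xor.ALU @i4  | RAW r3
4. blt.BR @i5  | no-port BR/BR
5. blt.BR+add.ALU @i6&i7  | dual
6. bne.BR @i8  | tail

ISSUED = 6,7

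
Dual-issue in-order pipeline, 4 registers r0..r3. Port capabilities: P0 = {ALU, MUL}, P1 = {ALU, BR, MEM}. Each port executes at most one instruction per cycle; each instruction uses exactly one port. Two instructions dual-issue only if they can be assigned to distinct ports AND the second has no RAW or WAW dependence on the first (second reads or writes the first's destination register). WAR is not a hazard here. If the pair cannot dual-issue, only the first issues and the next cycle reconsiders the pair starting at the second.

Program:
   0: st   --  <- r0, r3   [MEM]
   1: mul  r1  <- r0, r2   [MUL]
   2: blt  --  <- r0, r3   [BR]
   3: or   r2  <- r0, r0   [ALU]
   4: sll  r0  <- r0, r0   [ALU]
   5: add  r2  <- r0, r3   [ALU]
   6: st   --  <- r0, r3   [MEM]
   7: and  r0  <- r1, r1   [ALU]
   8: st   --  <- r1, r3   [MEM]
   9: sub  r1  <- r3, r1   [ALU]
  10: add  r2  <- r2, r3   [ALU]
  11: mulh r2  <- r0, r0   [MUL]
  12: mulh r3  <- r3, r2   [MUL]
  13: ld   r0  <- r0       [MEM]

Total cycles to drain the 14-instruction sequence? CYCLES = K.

CYCLES = 8

#0 head=0: st.MEM/mul.MUL i0/i1 2-wide
#1 head=2: blt.BR/or.ALU i2/i3 2-wide
#2 head=4: sll.ALU i4 RAW r0
#3 head=5: add.ALU/st.MEM i5/i6 2-wide
#4 head=7: and.ALU/st.MEM i7/i8 2-wide
#5 head=9: sub.ALU/add.ALU i9/i10 2-wide
#6 head=11: mulh.MUL i11 no-port MUL/MUL
#7 head=12: mulh.MUL/ld.MEM i12/i13 2-wide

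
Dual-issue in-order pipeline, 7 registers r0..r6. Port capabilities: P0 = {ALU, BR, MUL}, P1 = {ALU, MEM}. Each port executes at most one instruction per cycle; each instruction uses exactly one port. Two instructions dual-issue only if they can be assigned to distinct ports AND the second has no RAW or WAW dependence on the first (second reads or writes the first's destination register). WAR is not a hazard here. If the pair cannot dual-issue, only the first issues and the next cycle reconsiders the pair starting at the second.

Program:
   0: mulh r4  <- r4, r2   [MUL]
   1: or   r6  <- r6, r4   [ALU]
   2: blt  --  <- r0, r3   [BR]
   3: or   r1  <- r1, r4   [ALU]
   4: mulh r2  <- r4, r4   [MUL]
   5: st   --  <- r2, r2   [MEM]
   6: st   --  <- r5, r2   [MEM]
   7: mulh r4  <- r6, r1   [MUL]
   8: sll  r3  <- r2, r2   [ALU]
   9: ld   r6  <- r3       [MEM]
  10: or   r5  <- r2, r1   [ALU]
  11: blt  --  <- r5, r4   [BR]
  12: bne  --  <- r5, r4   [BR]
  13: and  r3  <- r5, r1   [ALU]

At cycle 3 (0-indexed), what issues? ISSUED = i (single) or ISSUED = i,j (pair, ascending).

0. mulh.MUL @i0  | RAW r4
1. or.ALU blt.BR @i1+i2  | 2-wide
2. or.ALU mulh.MUL @i3+i4  | 2-wide
3. st.MEM @i5  | no-port MEM/MEM
4. st.MEM mulh.MUL @i6+i7  | 2-wide
5. sll.ALU @i8  | RAW r3
6. ld.MEM or.ALU @i9+i10  | 2-wide
7. blt.BR @i11  | no-port BR/BR
8. bne.BR and.ALU @i12+i13  | 2-wide

ISSUED = 5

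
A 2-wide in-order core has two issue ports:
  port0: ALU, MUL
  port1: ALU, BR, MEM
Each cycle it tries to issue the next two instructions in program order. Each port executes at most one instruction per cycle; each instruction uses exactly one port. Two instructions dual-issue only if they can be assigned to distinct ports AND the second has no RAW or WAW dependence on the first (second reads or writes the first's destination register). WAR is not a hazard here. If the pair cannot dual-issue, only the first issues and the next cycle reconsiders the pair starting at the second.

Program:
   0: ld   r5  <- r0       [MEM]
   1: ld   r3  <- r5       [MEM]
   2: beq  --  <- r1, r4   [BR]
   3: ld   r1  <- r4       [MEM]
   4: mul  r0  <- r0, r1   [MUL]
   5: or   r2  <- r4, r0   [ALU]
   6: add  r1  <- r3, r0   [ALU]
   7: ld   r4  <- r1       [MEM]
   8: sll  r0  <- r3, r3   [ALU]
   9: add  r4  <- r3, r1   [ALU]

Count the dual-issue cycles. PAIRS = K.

[0] i0  ld.MEM  -- no-port MEM/MEM
[1] i1  ld.MEM  -- no-port MEM/BR
[2] i2  beq.BR  -- no-port BR/MEM
[3] i3  ld.MEM  -- RAW r1
[4] i4  mul.MUL  -- RAW r0
[5] i5&i6  or.ALU add.ALU  -- dual
[6] i7&i8  ld.MEM sll.ALU  -- dual
[7] i9  add.ALU  -- tail

PAIRS = 2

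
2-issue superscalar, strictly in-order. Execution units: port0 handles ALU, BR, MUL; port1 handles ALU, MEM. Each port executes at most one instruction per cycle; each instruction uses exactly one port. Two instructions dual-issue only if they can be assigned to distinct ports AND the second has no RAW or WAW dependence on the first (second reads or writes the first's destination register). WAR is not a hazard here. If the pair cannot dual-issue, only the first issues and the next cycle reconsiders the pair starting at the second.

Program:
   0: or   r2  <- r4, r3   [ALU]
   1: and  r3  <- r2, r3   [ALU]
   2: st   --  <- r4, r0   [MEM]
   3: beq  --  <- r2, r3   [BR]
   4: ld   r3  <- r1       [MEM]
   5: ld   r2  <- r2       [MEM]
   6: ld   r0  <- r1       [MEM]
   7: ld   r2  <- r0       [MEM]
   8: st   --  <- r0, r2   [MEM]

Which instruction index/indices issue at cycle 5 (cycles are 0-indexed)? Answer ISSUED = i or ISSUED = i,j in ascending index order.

ISSUED = 7

[0] i0  or.ALU  -- RAW r2
[1] i1&i2  and.ALU;st.MEM  -- dual
[2] i3&i4  beq.BR;ld.MEM  -- dual
[3] i5  ld.MEM  -- no-port MEM/MEM
[4] i6  ld.MEM  -- no-port MEM/MEM
[5] i7  ld.MEM  -- no-port MEM/MEM
[6] i8  st.MEM  -- tail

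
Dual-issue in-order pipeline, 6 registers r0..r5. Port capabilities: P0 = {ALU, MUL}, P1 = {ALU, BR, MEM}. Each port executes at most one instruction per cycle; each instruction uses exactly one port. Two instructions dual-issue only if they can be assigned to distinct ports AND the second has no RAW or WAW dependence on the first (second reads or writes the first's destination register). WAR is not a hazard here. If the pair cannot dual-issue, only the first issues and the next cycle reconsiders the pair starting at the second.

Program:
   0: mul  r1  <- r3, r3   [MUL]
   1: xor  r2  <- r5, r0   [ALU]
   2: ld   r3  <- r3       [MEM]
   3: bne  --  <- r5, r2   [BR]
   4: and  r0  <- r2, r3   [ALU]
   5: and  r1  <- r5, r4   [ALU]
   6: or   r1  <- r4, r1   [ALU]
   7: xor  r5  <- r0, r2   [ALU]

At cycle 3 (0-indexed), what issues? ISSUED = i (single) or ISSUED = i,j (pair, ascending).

#0 head=0: mul.MUL/xor.ALU i0,i1 2-wide
#1 head=2: ld.MEM i2 no-port MEM/BR
#2 head=3: bne.BR/and.ALU i3,i4 2-wide
#3 head=5: and.ALU i5 RAW+WAW r1
#4 head=6: or.ALU/xor.ALU i6,i7 2-wide

ISSUED = 5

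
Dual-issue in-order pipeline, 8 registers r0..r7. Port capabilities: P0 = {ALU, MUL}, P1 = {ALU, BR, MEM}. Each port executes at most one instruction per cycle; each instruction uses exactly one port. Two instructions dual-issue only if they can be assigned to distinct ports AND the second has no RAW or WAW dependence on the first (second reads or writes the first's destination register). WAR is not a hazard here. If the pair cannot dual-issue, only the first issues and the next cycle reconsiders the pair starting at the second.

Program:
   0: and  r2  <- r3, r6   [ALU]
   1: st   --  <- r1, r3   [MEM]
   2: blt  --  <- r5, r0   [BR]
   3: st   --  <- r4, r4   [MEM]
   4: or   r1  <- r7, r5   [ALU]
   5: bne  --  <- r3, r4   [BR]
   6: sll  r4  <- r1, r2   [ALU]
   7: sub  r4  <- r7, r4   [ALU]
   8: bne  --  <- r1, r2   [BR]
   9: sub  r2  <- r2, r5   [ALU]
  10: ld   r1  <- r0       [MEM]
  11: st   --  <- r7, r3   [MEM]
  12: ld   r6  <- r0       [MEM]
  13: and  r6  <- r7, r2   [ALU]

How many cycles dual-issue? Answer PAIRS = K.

PAIRS = 5

#0 head=0: and+st i0/i1 pair
#1 head=2: blt i2 no-port BR/MEM
#2 head=3: st+or i3/i4 pair
#3 head=5: bne+sll i5/i6 pair
#4 head=7: sub+bne i7/i8 pair
#5 head=9: sub+ld i9/i10 pair
#6 head=11: st i11 no-port MEM/MEM
#7 head=12: ld i12 WAW r6
#8 head=13: and i13 tail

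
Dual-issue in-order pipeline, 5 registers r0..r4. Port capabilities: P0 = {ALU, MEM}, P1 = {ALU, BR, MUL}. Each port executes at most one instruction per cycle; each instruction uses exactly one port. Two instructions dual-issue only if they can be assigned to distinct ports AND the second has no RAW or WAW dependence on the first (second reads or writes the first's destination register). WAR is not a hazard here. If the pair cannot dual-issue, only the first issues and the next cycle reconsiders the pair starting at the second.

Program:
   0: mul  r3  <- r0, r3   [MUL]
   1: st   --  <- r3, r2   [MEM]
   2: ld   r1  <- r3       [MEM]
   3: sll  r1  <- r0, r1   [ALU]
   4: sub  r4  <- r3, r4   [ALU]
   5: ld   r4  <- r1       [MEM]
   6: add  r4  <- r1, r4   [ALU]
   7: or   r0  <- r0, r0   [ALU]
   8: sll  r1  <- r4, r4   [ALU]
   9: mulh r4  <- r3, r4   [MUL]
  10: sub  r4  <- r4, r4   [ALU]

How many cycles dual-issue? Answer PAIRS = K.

[0] i0  mul.MUL  -- RAW r3
[1] i1  st.MEM  -- no-port MEM/MEM
[2] i2  ld.MEM  -- RAW+WAW r1
[3] i3+i4  sll.ALU sub.ALU  -- dual
[4] i5  ld.MEM  -- RAW+WAW r4
[5] i6+i7  add.ALU or.ALU  -- dual
[6] i8+i9  sll.ALU mulh.MUL  -- dual
[7] i10  sub.ALU  -- tail

PAIRS = 3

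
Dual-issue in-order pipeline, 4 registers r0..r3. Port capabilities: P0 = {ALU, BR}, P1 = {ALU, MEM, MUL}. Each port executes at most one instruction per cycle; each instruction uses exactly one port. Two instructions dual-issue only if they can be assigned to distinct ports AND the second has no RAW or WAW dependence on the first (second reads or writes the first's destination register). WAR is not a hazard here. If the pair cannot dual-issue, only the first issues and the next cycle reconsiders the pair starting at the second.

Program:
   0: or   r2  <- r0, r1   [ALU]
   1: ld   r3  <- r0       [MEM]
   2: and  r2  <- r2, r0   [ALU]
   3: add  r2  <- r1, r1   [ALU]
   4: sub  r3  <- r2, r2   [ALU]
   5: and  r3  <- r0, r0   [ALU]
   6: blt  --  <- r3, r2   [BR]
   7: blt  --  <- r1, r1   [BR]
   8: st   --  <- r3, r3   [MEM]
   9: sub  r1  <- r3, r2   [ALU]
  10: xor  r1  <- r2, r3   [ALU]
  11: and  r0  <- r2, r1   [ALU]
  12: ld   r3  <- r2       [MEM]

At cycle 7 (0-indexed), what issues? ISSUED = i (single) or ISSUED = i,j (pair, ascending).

#0 head=0: or.ALU+ld.MEM i0+i1 pair
#1 head=2: and.ALU i2 WAW r2
#2 head=3: add.ALU i3 RAW r2
#3 head=4: sub.ALU i4 WAW r3
#4 head=5: and.ALU i5 RAW r3
#5 head=6: blt.BR i6 no-port BR/BR
#6 head=7: blt.BR+st.MEM i7+i8 pair
#7 head=9: sub.ALU i9 WAW r1
#8 head=10: xor.ALU i10 RAW r1
#9 head=11: and.ALU+ld.MEM i11+i12 pair

ISSUED = 9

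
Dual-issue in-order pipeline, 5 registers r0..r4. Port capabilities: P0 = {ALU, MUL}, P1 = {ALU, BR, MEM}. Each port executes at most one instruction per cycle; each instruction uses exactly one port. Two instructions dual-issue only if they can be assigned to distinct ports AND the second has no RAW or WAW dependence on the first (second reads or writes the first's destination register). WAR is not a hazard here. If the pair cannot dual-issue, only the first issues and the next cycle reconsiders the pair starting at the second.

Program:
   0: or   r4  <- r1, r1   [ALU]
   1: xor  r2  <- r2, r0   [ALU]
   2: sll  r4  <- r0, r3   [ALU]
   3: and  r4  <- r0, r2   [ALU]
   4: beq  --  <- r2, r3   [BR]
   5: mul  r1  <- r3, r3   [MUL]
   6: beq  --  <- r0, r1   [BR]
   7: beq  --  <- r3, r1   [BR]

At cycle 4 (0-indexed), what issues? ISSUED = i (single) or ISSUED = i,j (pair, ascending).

#0 head=0: or;xor i0+i1 2-wide
#1 head=2: sll i2 WAW r4
#2 head=3: and;beq i3+i4 2-wide
#3 head=5: mul i5 RAW r1
#4 head=6: beq i6 no-port BR/BR
#5 head=7: beq i7 tail

ISSUED = 6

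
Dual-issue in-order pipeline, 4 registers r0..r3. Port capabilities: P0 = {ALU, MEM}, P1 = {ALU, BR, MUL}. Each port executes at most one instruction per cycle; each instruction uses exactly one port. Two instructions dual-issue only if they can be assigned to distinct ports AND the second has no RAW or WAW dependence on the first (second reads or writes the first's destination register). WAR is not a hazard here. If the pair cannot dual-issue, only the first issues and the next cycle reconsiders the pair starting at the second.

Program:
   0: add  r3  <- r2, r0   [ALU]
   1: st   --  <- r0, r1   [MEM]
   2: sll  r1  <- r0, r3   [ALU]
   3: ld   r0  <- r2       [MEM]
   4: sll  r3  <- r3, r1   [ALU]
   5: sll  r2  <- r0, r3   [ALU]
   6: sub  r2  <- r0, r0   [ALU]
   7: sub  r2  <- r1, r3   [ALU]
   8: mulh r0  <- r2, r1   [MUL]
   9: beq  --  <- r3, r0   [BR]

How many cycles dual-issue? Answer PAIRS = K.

PAIRS = 2

#0 head=0: add st i0,i1 2-wide
#1 head=2: sll ld i2,i3 2-wide
#2 head=4: sll i4 RAW r3
#3 head=5: sll i5 WAW r2
#4 head=6: sub i6 WAW r2
#5 head=7: sub i7 RAW r2
#6 head=8: mulh i8 no-port MUL/BR
#7 head=9: beq i9 tail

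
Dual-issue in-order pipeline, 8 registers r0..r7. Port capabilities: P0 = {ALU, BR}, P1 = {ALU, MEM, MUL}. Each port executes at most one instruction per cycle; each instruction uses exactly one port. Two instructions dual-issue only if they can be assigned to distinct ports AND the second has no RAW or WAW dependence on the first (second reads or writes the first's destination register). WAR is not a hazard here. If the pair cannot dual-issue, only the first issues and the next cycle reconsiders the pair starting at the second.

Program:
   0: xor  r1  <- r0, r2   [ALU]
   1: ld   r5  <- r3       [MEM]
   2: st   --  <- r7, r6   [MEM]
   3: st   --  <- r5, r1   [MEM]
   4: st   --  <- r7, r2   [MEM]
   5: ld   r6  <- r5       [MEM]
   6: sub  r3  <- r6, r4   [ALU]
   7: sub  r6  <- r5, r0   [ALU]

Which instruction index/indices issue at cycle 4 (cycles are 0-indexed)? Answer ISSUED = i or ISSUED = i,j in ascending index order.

  cy0 -> i0&i1 (xor.ALU ld.MEM) 2-wide
  cy1 -> i2 (st.MEM) no-port MEM/MEM
  cy2 -> i3 (st.MEM) no-port MEM/MEM
  cy3 -> i4 (st.MEM) no-port MEM/MEM
  cy4 -> i5 (ld.MEM) RAW r6
  cy5 -> i6&i7 (sub.ALU sub.ALU) 2-wide

ISSUED = 5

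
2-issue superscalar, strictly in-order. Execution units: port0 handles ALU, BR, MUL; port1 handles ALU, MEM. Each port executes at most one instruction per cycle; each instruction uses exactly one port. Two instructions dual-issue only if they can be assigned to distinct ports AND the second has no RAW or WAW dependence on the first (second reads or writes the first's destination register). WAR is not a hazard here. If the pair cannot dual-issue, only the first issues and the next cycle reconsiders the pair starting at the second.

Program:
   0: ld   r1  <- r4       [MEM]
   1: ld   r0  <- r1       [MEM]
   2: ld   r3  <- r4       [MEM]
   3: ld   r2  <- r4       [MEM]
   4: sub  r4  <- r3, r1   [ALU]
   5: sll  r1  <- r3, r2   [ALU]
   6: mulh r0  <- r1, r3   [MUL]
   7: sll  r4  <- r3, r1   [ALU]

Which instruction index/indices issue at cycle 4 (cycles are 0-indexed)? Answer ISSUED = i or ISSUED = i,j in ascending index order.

t=0 i0:ld ; no-port MEM/MEM
t=1 i1:ld ; no-port MEM/MEM
t=2 i2:ld ; no-port MEM/MEM
t=3 i3/i4:ld+sub ; dual
t=4 i5:sll ; RAW r1
t=5 i6/i7:mulh+sll ; dual

ISSUED = 5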